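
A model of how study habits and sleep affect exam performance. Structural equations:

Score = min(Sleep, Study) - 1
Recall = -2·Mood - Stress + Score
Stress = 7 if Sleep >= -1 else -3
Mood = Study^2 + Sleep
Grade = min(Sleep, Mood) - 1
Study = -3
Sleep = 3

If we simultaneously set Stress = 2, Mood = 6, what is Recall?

-18

Setting Stress = 2, Mood = 6 by intervention discards those variables' equations.
Score = min(Sleep, Study) - 1  [with Sleep=3, Study=-3]  = -4
Recall = -2·Mood - Stress + Score  [with Mood=6, Stress=2, Score=-4]  = -18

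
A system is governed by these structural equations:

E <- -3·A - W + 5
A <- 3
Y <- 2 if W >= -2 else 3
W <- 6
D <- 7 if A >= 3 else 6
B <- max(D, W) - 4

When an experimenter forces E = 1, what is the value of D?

7

The intervention breaks the incoming arrows to E: E <- -3·A - W + 5 no longer applies, and E = 1.
D is not downstream of the intervention, so its value is determined by the original equations.
D = 7 if A >= 3 else 6  [with A=3]  = 7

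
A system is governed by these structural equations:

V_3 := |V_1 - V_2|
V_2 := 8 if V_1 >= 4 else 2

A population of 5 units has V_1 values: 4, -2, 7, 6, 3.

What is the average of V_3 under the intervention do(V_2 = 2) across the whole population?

Every unit gets V_2=2 under the intervention. V_3 values become 2, 4, 5, 4, 1; E[V_3|do(V_2=2)] = 3.2.

3.2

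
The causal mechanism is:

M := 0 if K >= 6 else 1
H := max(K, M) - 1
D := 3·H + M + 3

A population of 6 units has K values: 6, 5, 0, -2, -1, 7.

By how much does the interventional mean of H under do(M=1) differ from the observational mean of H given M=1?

1.5

Every unit gets M=1 under the intervention. H values become 5, 4, 0, 0, 0, 6; E[H|do(M=1)] = 2.5.
Conditioning on M=1 selects the 4 unit(s) with K ∈ {5, 0, -2, -1}. Their H values: 4, 0, 0, 0. Mean = 1.
Difference = 2.5 − 1 = 1.5.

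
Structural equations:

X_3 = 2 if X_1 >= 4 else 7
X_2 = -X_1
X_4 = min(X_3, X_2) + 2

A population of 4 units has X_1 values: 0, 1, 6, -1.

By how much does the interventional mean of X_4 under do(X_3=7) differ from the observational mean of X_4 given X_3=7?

The intervention sets X_3=7 in all 4 units regardless of X_1. Recomputing X_4 per unit gives 2, 1, -4, 3; average 0.5.
Observing X_3=7 restricts to units where X_3's equation naturally yields 7: X_1 ∈ {0, 1, -1}. In that subpopulation X_4 = 2, 1, 3, mean 2.
Difference = 0.5 − 2 = -1.5.

-1.5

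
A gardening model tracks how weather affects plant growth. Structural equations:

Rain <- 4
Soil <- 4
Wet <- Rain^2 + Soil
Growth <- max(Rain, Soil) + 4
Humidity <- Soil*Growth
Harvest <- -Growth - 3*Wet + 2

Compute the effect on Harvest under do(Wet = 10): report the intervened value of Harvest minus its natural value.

30

The intervention breaks the incoming arrows to Wet: Wet <- Rain^2 + Soil no longer applies, and Wet = 10.
Growth = max(Rain, Soil) + 4  [with Rain=4, Soil=4]  = 8
Harvest = -Growth - 3*Wet + 2  [with Growth=8, Wet=10]  = -36
Without intervention: Wet = Rain^2 + Soil  [with Rain=4, Soil=4]  = 20; Growth = max(Rain, Soil) + 4  [with Rain=4, Soil=4]  = 8; Harvest = -Growth - 3*Wet + 2  [with Growth=8, Wet=20]  = -66.
Change = -36 − (-66) = 30.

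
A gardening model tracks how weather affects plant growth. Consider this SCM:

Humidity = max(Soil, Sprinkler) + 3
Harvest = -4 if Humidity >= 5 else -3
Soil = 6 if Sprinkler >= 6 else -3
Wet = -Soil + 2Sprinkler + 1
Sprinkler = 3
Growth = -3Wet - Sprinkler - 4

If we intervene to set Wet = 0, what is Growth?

The intervention breaks the incoming arrows to Wet: Wet = -Soil + 2Sprinkler + 1 no longer applies, and Wet = 0.
Growth = -3Wet - Sprinkler - 4  [with Wet=0, Sprinkler=3]  = -7

-7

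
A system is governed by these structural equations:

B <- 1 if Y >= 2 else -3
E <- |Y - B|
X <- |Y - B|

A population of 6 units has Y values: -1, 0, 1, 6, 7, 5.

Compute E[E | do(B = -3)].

6

Under do(B=-3), B's equation is replaced by B=-3 for every unit. Per-unit E: 2, 3, 4, 9, 10, 8. Mean = 6.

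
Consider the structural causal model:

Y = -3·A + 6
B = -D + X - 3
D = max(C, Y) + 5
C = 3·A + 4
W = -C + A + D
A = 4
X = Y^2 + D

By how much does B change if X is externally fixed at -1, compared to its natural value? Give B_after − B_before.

-58

Intervening sets X = -1 and removes its equation (X = Y^2 + D).
C = 3·A + 4  [with A=4]  = 16
Y = -3·A + 6  [with A=4]  = -6
D = max(C, Y) + 5  [with C=16, Y=-6]  = 21
B = -D + X - 3  [with D=21, X=-1]  = -25
Without intervention: C = 3·A + 4  [with A=4]  = 16; Y = -3·A + 6  [with A=4]  = -6; D = max(C, Y) + 5  [with C=16, Y=-6]  = 21; X = Y^2 + D  [with Y=-6, D=21]  = 57; B = -D + X - 3  [with D=21, X=57]  = 33.
Change = -25 − 33 = -58.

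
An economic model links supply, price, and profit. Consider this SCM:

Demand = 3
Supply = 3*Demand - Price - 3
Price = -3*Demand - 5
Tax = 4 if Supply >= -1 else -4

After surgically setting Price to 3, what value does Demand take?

Under do(Price=3), the mechanism Price = -3*Demand - 5 is discarded; Price is fixed at 3.
Demand is not downstream of the intervention, so its value is determined by the original equations.

3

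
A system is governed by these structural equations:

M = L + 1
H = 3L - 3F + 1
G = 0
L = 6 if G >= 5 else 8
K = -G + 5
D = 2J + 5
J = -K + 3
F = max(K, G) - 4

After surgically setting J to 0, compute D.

do(J=0) replaces the equation J = -K + 3 with the constant J = 0.
D = 2J + 5  [with J=0]  = 5

5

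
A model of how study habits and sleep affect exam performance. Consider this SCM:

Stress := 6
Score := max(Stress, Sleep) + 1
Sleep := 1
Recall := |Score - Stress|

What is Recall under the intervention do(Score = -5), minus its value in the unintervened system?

The intervention breaks the incoming arrows to Score: Score := max(Stress, Sleep) + 1 no longer applies, and Score = -5.
Recall = |Score - Stress|  [with Score=-5, Stress=6]  = 11
Without intervention: Score = max(Stress, Sleep) + 1  [with Stress=6, Sleep=1]  = 7; Recall = |Score - Stress|  [with Score=7, Stress=6]  = 1.
Change = 11 − 1 = 10.

10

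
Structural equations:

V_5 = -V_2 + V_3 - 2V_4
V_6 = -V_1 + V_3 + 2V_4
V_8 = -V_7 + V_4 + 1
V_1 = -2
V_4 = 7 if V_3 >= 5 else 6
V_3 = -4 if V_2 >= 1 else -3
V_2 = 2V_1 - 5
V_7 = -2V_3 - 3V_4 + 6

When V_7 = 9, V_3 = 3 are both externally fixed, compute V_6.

17

Setting V_7 = 9, V_3 = 3 by intervention discards those variables' equations.
V_4 = 7 if V_3 >= 5 else 6  [with V_3=3]  = 6
V_6 = -V_1 + V_3 + 2V_4  [with V_1=-2, V_3=3, V_4=6]  = 17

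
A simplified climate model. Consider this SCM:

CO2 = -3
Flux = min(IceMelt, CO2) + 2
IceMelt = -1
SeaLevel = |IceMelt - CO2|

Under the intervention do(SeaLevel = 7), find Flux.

The intervention breaks the incoming arrows to SeaLevel: SeaLevel = |IceMelt - CO2| no longer applies, and SeaLevel = 7.
Flux is not downstream of the intervention, so its value is determined by the original equations.
Flux = min(IceMelt, CO2) + 2  [with IceMelt=-1, CO2=-3]  = -1

-1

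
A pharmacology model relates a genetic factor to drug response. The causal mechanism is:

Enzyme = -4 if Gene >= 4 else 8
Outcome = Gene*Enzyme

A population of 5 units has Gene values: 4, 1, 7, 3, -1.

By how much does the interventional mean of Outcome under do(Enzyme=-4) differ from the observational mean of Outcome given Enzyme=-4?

10.8

do(Enzyme=-4) breaks Enzyme's dependence on Gene. With Enzyme=-4 fixed, Outcome across the units is -16, -4, -28, -12, 4, mean -11.2.
E[Outcome|Enzyme=-4] averages over only the 2 units with Enzyme=-4 (Gene = 4, 7): Outcome = -16, -28, mean -22.
Difference = -11.2 − (-22) = 10.8.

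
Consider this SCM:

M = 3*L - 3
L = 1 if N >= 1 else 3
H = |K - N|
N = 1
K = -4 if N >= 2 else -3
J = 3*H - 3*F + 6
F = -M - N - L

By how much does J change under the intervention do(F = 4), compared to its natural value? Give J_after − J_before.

The intervention breaks the incoming arrows to F: F = -M - N - L no longer applies, and F = 4.
K = -4 if N >= 2 else -3  [with N=1]  = -3
H = |K - N|  [with K=-3, N=1]  = 4
J = 3*H - 3*F + 6  [with H=4, F=4]  = 6
Without intervention: L = 1 if N >= 1 else 3  [with N=1]  = 1; M = 3*L - 3  [with L=1]  = 0; F = -M - N - L  [with M=0, N=1, L=1]  = -2; K = -4 if N >= 2 else -3  [with N=1]  = -3; H = |K - N|  [with K=-3, N=1]  = 4; J = 3*H - 3*F + 6  [with H=4, F=-2]  = 24.
Change = 6 − 24 = -18.

-18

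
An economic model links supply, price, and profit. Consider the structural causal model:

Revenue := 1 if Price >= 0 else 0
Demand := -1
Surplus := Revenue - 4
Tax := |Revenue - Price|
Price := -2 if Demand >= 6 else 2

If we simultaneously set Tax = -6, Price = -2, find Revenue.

Setting Tax = -6, Price = -2 by intervention discards those variables' equations.
Revenue = 1 if Price >= 0 else 0  [with Price=-2]  = 0

0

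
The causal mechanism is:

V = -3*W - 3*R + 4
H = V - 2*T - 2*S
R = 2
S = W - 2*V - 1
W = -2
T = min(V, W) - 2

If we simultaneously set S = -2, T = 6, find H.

-4

Setting S = -2, T = 6 by intervention discards those variables' equations.
V = -3*W - 3*R + 4  [with W=-2, R=2]  = 4
H = V - 2*T - 2*S  [with V=4, T=6, S=-2]  = -4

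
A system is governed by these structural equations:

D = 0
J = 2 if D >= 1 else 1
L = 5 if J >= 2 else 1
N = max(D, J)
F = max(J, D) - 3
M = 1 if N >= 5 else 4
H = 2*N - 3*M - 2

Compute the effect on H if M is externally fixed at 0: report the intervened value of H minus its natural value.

Intervening sets M = 0 and removes its equation (M = 1 if N >= 5 else 4).
J = 2 if D >= 1 else 1  [with D=0]  = 1
N = max(D, J)  [with D=0, J=1]  = 1
H = 2*N - 3*M - 2  [with N=1, M=0]  = 0
Without intervention: J = 2 if D >= 1 else 1  [with D=0]  = 1; N = max(D, J)  [with D=0, J=1]  = 1; M = 1 if N >= 5 else 4  [with N=1]  = 4; H = 2*N - 3*M - 2  [with N=1, M=4]  = -12.
Change = 0 − (-12) = 12.

12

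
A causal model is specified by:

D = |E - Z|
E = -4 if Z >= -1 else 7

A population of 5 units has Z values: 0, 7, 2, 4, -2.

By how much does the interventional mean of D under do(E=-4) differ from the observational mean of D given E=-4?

do(E=-4) breaks E's dependence on Z. With E=-4 fixed, D across the units is 4, 11, 6, 8, 2, mean 6.2.
Conditioning on E=-4 selects the 4 unit(s) with Z ∈ {0, 7, 2, 4}. Their D values: 4, 11, 6, 8. Mean = 7.25.
Difference = 6.2 − 7.25 = -1.05.

-1.05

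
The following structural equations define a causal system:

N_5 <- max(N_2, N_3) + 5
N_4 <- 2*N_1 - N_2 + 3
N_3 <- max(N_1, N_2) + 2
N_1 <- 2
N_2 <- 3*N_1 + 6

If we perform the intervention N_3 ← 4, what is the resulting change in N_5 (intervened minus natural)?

-2

do(N_3=4) replaces the equation N_3 <- max(N_1, N_2) + 2 with the constant N_3 = 4.
N_2 = 3*N_1 + 6  [with N_1=2]  = 12
N_5 = max(N_2, N_3) + 5  [with N_2=12, N_3=4]  = 17
Without intervention: N_2 = 3*N_1 + 6  [with N_1=2]  = 12; N_3 = max(N_1, N_2) + 2  [with N_1=2, N_2=12]  = 14; N_5 = max(N_2, N_3) + 5  [with N_2=12, N_3=14]  = 19.
Change = 17 − 19 = -2.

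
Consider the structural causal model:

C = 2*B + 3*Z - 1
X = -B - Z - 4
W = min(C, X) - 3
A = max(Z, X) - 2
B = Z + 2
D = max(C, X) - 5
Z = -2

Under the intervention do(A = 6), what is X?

do(A=6) replaces the equation A = max(Z, X) - 2 with the constant A = 6.
X is not downstream of the intervention, so its value is determined by the original equations.
B = Z + 2  [with Z=-2]  = 0
X = -B - Z - 4  [with B=0, Z=-2]  = -2

-2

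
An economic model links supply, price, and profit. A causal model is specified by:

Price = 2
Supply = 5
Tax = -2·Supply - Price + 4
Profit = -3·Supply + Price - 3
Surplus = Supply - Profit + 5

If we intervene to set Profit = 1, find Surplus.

9

Intervening sets Profit = 1 and removes its equation (Profit = -3·Supply + Price - 3).
Surplus = Supply - Profit + 5  [with Supply=5, Profit=1]  = 9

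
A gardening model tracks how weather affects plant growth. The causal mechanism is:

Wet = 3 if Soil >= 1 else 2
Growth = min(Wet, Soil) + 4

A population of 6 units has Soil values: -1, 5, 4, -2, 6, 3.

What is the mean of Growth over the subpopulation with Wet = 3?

7

Observing Wet=3 restricts to units where Wet's equation naturally yields 3: Soil ∈ {5, 4, 6, 3}. In that subpopulation Growth = 7, 7, 7, 7, mean 7.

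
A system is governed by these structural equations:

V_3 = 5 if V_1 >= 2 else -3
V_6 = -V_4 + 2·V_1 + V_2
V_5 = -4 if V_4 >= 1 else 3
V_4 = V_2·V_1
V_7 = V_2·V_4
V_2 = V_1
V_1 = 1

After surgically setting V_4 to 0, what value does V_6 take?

Under do(V_4=0), the mechanism V_4 = V_2·V_1 is discarded; V_4 is fixed at 0.
V_2 = V_1  [with V_1=1]  = 1
V_6 = -V_4 + 2·V_1 + V_2  [with V_4=0, V_1=1, V_2=1]  = 3

3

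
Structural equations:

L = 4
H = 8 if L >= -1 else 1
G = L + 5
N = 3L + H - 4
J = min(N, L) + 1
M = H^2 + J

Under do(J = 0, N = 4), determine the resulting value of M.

The joint intervention fixes J = 0, N = 4, removing each variable's own equation.
H = 8 if L >= -1 else 1  [with L=4]  = 8
M = H^2 + J  [with H=8, J=0]  = 64

64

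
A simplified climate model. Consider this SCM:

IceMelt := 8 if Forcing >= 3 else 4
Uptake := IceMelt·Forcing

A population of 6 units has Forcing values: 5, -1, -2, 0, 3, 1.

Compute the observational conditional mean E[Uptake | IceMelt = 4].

-2

E[Uptake|IceMelt=4] averages over only the 4 units with IceMelt=4 (Forcing = -1, -2, 0, 1): Uptake = -4, -8, 0, 4, mean -2.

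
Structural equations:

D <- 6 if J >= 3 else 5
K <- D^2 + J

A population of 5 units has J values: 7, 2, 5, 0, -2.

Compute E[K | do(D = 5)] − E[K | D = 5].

2.4

The intervention sets D=5 in all 5 units regardless of J. Recomputing K per unit gives 32, 27, 30, 25, 23; average 27.4.
Conditioning on D=5 selects the 3 unit(s) with J ∈ {2, 0, -2}. Their K values: 27, 25, 23. Mean = 25.
Difference = 27.4 − 25 = 2.4.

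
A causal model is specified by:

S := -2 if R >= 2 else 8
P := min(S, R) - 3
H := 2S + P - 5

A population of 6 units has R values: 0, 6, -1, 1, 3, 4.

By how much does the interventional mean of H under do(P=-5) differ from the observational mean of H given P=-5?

10

Every unit gets P=-5 under the intervention. H values become 6, -14, 6, 6, -14, -14; E[H|do(P=-5)] = -4.
Conditioning on P=-5 selects the 3 unit(s) with R ∈ {6, 3, 4}. Their H values: -14, -14, -14. Mean = -14.
Difference = -4 − (-14) = 10.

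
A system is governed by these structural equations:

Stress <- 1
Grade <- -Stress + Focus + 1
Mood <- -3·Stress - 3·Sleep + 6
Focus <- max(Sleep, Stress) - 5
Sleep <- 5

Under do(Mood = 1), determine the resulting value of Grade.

0

Intervening sets Mood = 1 and removes its equation (Mood <- -3·Stress - 3·Sleep + 6).
No directed path runs from Mood to Grade, so Grade keeps its natural value.
Focus = max(Sleep, Stress) - 5  [with Sleep=5, Stress=1]  = 0
Grade = -Stress + Focus + 1  [with Stress=1, Focus=0]  = 0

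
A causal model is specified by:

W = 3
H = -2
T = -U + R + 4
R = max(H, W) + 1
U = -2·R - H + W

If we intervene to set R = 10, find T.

do(R=10) replaces the equation R = max(H, W) + 1 with the constant R = 10.
U = -2·R - H + W  [with R=10, H=-2, W=3]  = -15
T = -U + R + 4  [with U=-15, R=10]  = 29

29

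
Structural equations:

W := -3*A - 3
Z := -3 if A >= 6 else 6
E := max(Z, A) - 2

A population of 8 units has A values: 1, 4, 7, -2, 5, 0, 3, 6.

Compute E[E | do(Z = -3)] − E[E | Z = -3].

-3.5

Under do(Z=-3), Z's equation is replaced by Z=-3 for every unit. Per-unit E: -1, 2, 5, -4, 3, -2, 1, 4. Mean = 1.
E[E|Z=-3] averages over only the 2 units with Z=-3 (A = 7, 6): E = 5, 4, mean 4.5.
Difference = 1 − 4.5 = -3.5.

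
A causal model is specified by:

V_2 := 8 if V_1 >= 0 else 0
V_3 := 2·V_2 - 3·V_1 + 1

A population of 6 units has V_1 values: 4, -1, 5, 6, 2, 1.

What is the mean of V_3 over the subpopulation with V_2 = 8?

E[V_3|V_2=8] averages over only the 5 units with V_2=8 (V_1 = 4, 5, 6, 2, 1): V_3 = 5, 2, -1, 11, 14, mean 6.2.

6.2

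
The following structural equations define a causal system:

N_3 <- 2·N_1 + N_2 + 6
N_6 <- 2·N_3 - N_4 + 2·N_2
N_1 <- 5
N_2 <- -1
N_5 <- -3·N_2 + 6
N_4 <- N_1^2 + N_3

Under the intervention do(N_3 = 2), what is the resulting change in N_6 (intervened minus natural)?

The intervention breaks the incoming arrows to N_3: N_3 <- 2·N_1 + N_2 + 6 no longer applies, and N_3 = 2.
N_4 = N_1^2 + N_3  [with N_1=5, N_3=2]  = 27
N_6 = 2·N_3 - N_4 + 2·N_2  [with N_3=2, N_4=27, N_2=-1]  = -25
Without intervention: N_3 = 2·N_1 + N_2 + 6  [with N_1=5, N_2=-1]  = 15; N_4 = N_1^2 + N_3  [with N_1=5, N_3=15]  = 40; N_6 = 2·N_3 - N_4 + 2·N_2  [with N_3=15, N_4=40, N_2=-1]  = -12.
Change = -25 − (-12) = -13.

-13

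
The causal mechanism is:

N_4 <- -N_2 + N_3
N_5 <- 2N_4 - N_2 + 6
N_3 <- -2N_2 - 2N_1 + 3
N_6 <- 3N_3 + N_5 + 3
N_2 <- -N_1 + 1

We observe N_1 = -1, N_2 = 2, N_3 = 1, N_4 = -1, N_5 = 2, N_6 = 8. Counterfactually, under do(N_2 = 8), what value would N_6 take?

Under do(N_2=8), the mechanism N_2 <- -N_1 + 1 is discarded; N_2 is fixed at 8.
N_3 = -2N_2 - 2N_1 + 3  [with N_2=8, N_1=-1]  = -11
N_4 = -N_2 + N_3  [with N_2=8, N_3=-11]  = -19
N_5 = 2N_4 - N_2 + 6  [with N_4=-19, N_2=8]  = -40
N_6 = 3N_3 + N_5 + 3  [with N_3=-11, N_5=-40]  = -70

-70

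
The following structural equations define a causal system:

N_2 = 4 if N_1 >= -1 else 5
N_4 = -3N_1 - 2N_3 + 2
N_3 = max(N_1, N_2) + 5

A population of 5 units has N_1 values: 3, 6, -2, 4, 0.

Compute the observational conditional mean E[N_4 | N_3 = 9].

-23

E[N_4|N_3=9] averages over only the 3 units with N_3=9 (N_1 = 3, 4, 0): N_4 = -25, -28, -16, mean -23.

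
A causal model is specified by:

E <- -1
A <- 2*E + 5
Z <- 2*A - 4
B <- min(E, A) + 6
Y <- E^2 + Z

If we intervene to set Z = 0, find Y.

do(Z=0) replaces the equation Z <- 2*A - 4 with the constant Z = 0.
Y = E^2 + Z  [with E=-1, Z=0]  = 1

1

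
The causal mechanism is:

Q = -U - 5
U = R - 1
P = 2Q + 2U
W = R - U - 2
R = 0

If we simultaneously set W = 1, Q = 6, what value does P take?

10

Under do(W = 1, Q = 6), each intervened variable's structural equation is replaced by its fixed value.
U = R - 1  [with R=0]  = -1
P = 2Q + 2U  [with Q=6, U=-1]  = 10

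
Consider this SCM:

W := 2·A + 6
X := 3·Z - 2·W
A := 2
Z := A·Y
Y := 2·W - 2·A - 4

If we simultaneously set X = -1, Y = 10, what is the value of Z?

20

Under do(X = -1, Y = 10), each intervened variable's structural equation is replaced by its fixed value.
Z = A·Y  [with A=2, Y=10]  = 20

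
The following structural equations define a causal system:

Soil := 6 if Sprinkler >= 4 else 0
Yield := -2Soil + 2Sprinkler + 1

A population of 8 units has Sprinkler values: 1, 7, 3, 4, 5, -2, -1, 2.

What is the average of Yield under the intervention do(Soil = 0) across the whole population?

Under do(Soil=0), Soil's equation is replaced by Soil=0 for every unit. Per-unit Yield: 3, 15, 7, 9, 11, -3, -1, 5. Mean = 5.75.

5.75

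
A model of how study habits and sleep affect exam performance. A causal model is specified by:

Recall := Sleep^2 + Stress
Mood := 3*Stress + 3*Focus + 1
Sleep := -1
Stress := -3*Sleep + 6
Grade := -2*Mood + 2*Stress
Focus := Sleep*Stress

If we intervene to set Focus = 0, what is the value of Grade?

-38

The intervention breaks the incoming arrows to Focus: Focus := Sleep*Stress no longer applies, and Focus = 0.
Stress = -3*Sleep + 6  [with Sleep=-1]  = 9
Mood = 3*Stress + 3*Focus + 1  [with Stress=9, Focus=0]  = 28
Grade = -2*Mood + 2*Stress  [with Mood=28, Stress=9]  = -38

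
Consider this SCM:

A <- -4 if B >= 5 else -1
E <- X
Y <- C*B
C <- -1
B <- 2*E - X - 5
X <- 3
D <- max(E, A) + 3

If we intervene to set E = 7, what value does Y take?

do(E=7) replaces the equation E <- X with the constant E = 7.
B = 2*E - X - 5  [with E=7, X=3]  = 6
Y = C*B  [with C=-1, B=6]  = -6

-6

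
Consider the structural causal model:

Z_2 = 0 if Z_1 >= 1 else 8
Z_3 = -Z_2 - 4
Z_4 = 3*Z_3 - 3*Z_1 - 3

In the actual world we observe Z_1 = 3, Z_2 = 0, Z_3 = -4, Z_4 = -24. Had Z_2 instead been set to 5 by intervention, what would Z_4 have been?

Under do(Z_2=5), the mechanism Z_2 = 0 if Z_1 >= 1 else 8 is discarded; Z_2 is fixed at 5.
Z_3 = -Z_2 - 4  [with Z_2=5]  = -9
Z_4 = 3*Z_3 - 3*Z_1 - 3  [with Z_3=-9, Z_1=3]  = -39

-39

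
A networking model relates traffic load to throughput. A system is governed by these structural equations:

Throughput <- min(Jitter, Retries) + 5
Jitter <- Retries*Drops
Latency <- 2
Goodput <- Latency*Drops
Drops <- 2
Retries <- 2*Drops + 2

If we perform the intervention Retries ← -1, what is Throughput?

do(Retries=-1) replaces the equation Retries <- 2*Drops + 2 with the constant Retries = -1.
Jitter = Retries*Drops  [with Retries=-1, Drops=2]  = -2
Throughput = min(Jitter, Retries) + 5  [with Jitter=-2, Retries=-1]  = 3

3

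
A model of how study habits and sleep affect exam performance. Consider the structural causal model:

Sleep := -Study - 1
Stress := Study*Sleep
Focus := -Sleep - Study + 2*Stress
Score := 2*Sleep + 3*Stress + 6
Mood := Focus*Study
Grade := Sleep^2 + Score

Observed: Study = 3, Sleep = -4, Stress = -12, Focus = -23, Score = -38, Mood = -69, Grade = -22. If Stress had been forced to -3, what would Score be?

do(Stress=-3) replaces the equation Stress := Study*Sleep with the constant Stress = -3.
Sleep = -Study - 1  [with Study=3]  = -4
Score = 2*Sleep + 3*Stress + 6  [with Sleep=-4, Stress=-3]  = -11

-11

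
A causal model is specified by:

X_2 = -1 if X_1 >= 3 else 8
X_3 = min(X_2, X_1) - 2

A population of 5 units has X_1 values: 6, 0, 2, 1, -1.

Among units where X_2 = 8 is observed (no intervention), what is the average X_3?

-1.5

Conditioning on X_2=8 selects the 4 unit(s) with X_1 ∈ {0, 2, 1, -1}. Their X_3 values: -2, 0, -1, -3. Mean = -1.5.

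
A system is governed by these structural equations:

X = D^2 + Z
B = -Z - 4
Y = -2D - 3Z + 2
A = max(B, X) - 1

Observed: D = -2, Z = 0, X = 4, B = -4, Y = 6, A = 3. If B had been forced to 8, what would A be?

7

Under do(B=8), the mechanism B = -Z - 4 is discarded; B is fixed at 8.
X = D^2 + Z  [with D=-2, Z=0]  = 4
A = max(B, X) - 1  [with B=8, X=4]  = 7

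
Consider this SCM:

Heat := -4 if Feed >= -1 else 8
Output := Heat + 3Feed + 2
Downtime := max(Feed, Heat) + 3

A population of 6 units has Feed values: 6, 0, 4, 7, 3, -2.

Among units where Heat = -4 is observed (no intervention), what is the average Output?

10

Observing Heat=-4 restricts to units where Heat's equation naturally yields -4: Feed ∈ {6, 0, 4, 7, 3}. In that subpopulation Output = 16, -2, 10, 19, 7, mean 10.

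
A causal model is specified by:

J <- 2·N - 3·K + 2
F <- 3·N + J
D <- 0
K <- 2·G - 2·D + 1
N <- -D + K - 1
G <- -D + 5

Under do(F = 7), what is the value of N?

10

do(F=7) replaces the equation F <- 3·N + J with the constant F = 7.
No directed path runs from F to N, so N keeps its natural value.
G = -D + 5  [with D=0]  = 5
K = 2·G - 2·D + 1  [with G=5, D=0]  = 11
N = -D + K - 1  [with D=0, K=11]  = 10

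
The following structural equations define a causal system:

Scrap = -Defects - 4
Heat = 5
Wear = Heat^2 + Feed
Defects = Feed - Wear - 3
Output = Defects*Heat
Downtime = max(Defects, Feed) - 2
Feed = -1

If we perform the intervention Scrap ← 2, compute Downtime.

-3

Under do(Scrap=2), the mechanism Scrap = -Defects - 4 is discarded; Scrap is fixed at 2.
Since Downtime is not a descendant of the intervened variable, it is unaffected.
Wear = Heat^2 + Feed  [with Heat=5, Feed=-1]  = 24
Defects = Feed - Wear - 3  [with Feed=-1, Wear=24]  = -28
Downtime = max(Defects, Feed) - 2  [with Defects=-28, Feed=-1]  = -3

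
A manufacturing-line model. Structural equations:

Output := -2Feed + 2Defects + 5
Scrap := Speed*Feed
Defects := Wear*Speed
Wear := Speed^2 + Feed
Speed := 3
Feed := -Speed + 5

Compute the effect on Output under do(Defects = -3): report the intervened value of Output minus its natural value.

-72

Under do(Defects=-3), the mechanism Defects := Wear*Speed is discarded; Defects is fixed at -3.
Feed = -Speed + 5  [with Speed=3]  = 2
Output = -2Feed + 2Defects + 5  [with Feed=2, Defects=-3]  = -5
Without intervention: Feed = -Speed + 5  [with Speed=3]  = 2; Wear = Speed^2 + Feed  [with Speed=3, Feed=2]  = 11; Defects = Wear*Speed  [with Wear=11, Speed=3]  = 33; Output = -2Feed + 2Defects + 5  [with Feed=2, Defects=33]  = 67.
Change = -5 − 67 = -72.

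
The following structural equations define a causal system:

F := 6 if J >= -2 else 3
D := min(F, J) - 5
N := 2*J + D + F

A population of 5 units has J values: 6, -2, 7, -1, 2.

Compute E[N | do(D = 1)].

Under do(D=1), D's equation is replaced by D=1 for every unit. Per-unit N: 19, 3, 21, 5, 11. Mean = 11.8.

11.8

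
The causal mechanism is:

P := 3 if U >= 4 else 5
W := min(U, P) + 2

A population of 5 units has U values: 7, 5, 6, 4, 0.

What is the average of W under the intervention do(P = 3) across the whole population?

do(P=3) breaks P's dependence on U. With P=3 fixed, W across the units is 5, 5, 5, 5, 2, mean 4.4.

4.4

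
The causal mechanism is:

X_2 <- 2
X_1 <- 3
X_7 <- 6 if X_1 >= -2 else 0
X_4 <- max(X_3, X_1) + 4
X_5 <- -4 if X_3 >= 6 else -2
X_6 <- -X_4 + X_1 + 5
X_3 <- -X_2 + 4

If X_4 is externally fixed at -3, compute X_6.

11

Under do(X_4=-3), the mechanism X_4 <- max(X_3, X_1) + 4 is discarded; X_4 is fixed at -3.
X_6 = -X_4 + X_1 + 5  [with X_4=-3, X_1=3]  = 11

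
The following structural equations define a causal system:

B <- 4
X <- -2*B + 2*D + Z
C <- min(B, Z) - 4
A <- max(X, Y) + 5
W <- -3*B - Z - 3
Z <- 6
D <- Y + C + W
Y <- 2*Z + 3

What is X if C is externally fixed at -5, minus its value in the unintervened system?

The intervention breaks the incoming arrows to C: C <- min(B, Z) - 4 no longer applies, and C = -5.
W = -3*B - Z - 3  [with B=4, Z=6]  = -21
Y = 2*Z + 3  [with Z=6]  = 15
D = Y + C + W  [with Y=15, C=-5, W=-21]  = -11
X = -2*B + 2*D + Z  [with B=4, D=-11, Z=6]  = -24
Without intervention: C = min(B, Z) - 4  [with B=4, Z=6]  = 0; W = -3*B - Z - 3  [with B=4, Z=6]  = -21; Y = 2*Z + 3  [with Z=6]  = 15; D = Y + C + W  [with Y=15, C=0, W=-21]  = -6; X = -2*B + 2*D + Z  [with B=4, D=-6, Z=6]  = -14.
Change = -24 − (-14) = -10.

-10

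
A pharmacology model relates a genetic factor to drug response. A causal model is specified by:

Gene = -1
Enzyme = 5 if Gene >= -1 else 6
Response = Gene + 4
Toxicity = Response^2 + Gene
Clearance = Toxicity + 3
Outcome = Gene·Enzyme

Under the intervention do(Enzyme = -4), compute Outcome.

4

Under do(Enzyme=-4), the mechanism Enzyme = 5 if Gene >= -1 else 6 is discarded; Enzyme is fixed at -4.
Outcome = Gene·Enzyme  [with Gene=-1, Enzyme=-4]  = 4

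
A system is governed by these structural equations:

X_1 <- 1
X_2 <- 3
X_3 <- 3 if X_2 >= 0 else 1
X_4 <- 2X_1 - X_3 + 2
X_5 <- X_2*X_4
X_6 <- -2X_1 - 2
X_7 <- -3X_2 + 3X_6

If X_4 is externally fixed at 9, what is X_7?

The intervention breaks the incoming arrows to X_4: X_4 <- 2X_1 - X_3 + 2 no longer applies, and X_4 = 9.
No directed path runs from X_4 to X_7, so X_7 keeps its natural value.
X_6 = -2X_1 - 2  [with X_1=1]  = -4
X_7 = -3X_2 + 3X_6  [with X_2=3, X_6=-4]  = -21

-21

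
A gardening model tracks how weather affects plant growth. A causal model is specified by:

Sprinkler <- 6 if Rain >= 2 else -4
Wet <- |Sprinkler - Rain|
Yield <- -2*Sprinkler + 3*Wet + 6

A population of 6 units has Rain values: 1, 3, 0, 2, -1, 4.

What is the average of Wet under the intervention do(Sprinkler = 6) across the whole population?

Under do(Sprinkler=6), Sprinkler's equation is replaced by Sprinkler=6 for every unit. Per-unit Wet: 5, 3, 6, 4, 7, 2. Mean = 4.5.

4.5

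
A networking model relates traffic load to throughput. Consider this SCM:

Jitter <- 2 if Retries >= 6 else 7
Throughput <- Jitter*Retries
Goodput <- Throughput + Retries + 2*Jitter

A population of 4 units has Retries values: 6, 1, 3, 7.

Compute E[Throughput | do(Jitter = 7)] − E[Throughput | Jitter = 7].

15.75

do(Jitter=7) breaks Jitter's dependence on Retries. With Jitter=7 fixed, Throughput across the units is 42, 7, 21, 49, mean 29.75.
Conditioning on Jitter=7 selects the 2 unit(s) with Retries ∈ {1, 3}. Their Throughput values: 7, 21. Mean = 14.
Difference = 29.75 − 14 = 15.75.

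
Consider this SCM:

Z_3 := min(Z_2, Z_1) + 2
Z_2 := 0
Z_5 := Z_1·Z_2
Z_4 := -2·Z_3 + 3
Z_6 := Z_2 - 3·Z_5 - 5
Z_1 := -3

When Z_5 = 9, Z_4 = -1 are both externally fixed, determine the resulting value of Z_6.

Setting Z_5 = 9, Z_4 = -1 by intervention discards those variables' equations.
Z_6 = Z_2 - 3·Z_5 - 5  [with Z_2=0, Z_5=9]  = -32

-32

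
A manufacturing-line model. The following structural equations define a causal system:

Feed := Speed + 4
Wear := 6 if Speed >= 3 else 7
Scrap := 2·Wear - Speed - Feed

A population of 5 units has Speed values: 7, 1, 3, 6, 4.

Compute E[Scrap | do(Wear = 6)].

-0.4

Every unit gets Wear=6 under the intervention. Scrap values become -6, 6, 2, -4, 0; E[Scrap|do(Wear=6)] = -0.4.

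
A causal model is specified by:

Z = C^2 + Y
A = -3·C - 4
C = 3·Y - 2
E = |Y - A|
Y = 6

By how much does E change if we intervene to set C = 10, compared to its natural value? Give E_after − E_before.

-18

do(C=10) replaces the equation C = 3·Y - 2 with the constant C = 10.
A = -3·C - 4  [with C=10]  = -34
E = |Y - A|  [with Y=6, A=-34]  = 40
Without intervention: C = 3·Y - 2  [with Y=6]  = 16; A = -3·C - 4  [with C=16]  = -52; E = |Y - A|  [with Y=6, A=-52]  = 58.
Change = 40 − 58 = -18.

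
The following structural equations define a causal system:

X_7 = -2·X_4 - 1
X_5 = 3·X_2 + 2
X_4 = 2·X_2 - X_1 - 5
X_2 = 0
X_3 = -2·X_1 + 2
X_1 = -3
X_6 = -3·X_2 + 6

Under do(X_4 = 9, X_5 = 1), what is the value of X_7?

-19

Under do(X_4 = 9, X_5 = 1), each intervened variable's structural equation is replaced by its fixed value.
X_7 = -2·X_4 - 1  [with X_4=9]  = -19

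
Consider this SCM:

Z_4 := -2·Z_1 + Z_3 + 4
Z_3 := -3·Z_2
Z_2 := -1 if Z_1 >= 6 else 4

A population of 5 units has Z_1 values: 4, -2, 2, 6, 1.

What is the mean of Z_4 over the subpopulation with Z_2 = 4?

Observing Z_2=4 restricts to units where Z_2's equation naturally yields 4: Z_1 ∈ {4, -2, 2, 1}. In that subpopulation Z_4 = -16, -4, -12, -10, mean -10.5.

-10.5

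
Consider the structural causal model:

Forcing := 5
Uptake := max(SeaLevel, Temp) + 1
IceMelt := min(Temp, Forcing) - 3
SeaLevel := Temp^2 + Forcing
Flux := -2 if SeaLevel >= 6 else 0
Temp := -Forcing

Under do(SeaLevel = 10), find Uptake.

11

Under do(SeaLevel=10), the mechanism SeaLevel := Temp^2 + Forcing is discarded; SeaLevel is fixed at 10.
Temp = -Forcing  [with Forcing=5]  = -5
Uptake = max(SeaLevel, Temp) + 1  [with SeaLevel=10, Temp=-5]  = 11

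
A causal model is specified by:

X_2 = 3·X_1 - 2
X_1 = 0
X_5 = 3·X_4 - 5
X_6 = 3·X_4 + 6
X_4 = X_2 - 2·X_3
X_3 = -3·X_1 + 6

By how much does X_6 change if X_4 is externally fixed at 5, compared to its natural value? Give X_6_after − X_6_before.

Under do(X_4=5), the mechanism X_4 = X_2 - 2·X_3 is discarded; X_4 is fixed at 5.
X_6 = 3·X_4 + 6  [with X_4=5]  = 21
Without intervention: X_2 = 3·X_1 - 2  [with X_1=0]  = -2; X_3 = -3·X_1 + 6  [with X_1=0]  = 6; X_4 = X_2 - 2·X_3  [with X_2=-2, X_3=6]  = -14; X_6 = 3·X_4 + 6  [with X_4=-14]  = -36.
Change = 21 − (-36) = 57.

57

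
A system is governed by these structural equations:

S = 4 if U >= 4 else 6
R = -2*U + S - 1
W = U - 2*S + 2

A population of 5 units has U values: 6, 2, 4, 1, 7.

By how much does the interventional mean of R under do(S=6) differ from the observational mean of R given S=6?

Under do(S=6), S's equation is replaced by S=6 for every unit. Per-unit R: -7, 1, -3, 3, -9. Mean = -3.
E[R|S=6] averages over only the 2 units with S=6 (U = 2, 1): R = 1, 3, mean 2.
Difference = -3 − 2 = -5.

-5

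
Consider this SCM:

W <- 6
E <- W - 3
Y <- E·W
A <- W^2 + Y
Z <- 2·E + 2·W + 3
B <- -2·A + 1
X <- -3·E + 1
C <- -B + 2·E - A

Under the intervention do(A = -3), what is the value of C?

2

do(A=-3) replaces the equation A <- W^2 + Y with the constant A = -3.
E = W - 3  [with W=6]  = 3
B = -2·A + 1  [with A=-3]  = 7
C = -B + 2·E - A  [with B=7, E=3, A=-3]  = 2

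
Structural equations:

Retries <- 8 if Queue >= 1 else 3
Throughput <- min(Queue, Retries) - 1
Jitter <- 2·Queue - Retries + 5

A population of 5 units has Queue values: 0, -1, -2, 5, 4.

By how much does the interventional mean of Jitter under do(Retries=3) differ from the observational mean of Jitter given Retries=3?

Under do(Retries=3), Retries's equation is replaced by Retries=3 for every unit. Per-unit Jitter: 2, 0, -2, 12, 10. Mean = 4.4.
Observing Retries=3 restricts to units where Retries's equation naturally yields 3: Queue ∈ {0, -1, -2}. In that subpopulation Jitter = 2, 0, -2, mean 0.
Difference = 4.4 − 0 = 4.4.

4.4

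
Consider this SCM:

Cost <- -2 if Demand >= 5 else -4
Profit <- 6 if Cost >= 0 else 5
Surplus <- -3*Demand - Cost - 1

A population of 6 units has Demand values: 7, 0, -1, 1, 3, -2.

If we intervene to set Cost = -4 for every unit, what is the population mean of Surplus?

-1

The intervention sets Cost=-4 in all 6 units regardless of Demand. Recomputing Surplus per unit gives -18, 3, 6, 0, -6, 9; average -1.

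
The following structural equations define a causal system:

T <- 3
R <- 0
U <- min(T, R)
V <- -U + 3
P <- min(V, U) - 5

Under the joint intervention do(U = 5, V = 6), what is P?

0

Setting U = 5, V = 6 by intervention discards those variables' equations.
P = min(V, U) - 5  [with V=6, U=5]  = 0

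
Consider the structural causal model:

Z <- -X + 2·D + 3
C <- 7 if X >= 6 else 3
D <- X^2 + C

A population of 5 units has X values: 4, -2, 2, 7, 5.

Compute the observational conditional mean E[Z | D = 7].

17

Conditioning on D=7 selects the 2 unit(s) with X ∈ {-2, 2}. Their Z values: 19, 15. Mean = 17.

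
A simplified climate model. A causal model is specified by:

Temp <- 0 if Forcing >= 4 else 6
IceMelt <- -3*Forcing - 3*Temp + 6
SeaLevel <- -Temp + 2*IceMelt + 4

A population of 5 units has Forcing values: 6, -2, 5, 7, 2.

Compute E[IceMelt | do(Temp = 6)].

Every unit gets Temp=6 under the intervention. IceMelt values become -30, -6, -27, -33, -18; E[IceMelt|do(Temp=6)] = -22.8.

-22.8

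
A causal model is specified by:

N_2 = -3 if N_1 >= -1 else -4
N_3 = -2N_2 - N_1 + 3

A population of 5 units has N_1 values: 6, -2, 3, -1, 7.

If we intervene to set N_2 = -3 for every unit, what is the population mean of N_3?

The intervention sets N_2=-3 in all 5 units regardless of N_1. Recomputing N_3 per unit gives 3, 11, 6, 10, 2; average 6.4.

6.4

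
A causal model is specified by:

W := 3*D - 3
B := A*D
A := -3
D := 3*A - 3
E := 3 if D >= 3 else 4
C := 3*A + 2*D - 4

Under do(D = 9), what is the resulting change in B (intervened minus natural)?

Under do(D=9), the mechanism D := 3*A - 3 is discarded; D is fixed at 9.
B = A*D  [with A=-3, D=9]  = -27
Without intervention: D = 3*A - 3  [with A=-3]  = -12; B = A*D  [with A=-3, D=-12]  = 36.
Change = -27 − 36 = -63.

-63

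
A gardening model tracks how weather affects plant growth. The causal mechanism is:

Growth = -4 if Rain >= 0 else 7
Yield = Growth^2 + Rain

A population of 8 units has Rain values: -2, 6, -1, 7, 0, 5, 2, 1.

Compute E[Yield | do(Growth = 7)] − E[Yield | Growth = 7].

3.75

Every unit gets Growth=7 under the intervention. Yield values become 47, 55, 48, 56, 49, 54, 51, 50; E[Yield|do(Growth=7)] = 51.25.
E[Yield|Growth=7] averages over only the 2 units with Growth=7 (Rain = -2, -1): Yield = 47, 48, mean 47.5.
Difference = 51.25 − 47.5 = 3.75.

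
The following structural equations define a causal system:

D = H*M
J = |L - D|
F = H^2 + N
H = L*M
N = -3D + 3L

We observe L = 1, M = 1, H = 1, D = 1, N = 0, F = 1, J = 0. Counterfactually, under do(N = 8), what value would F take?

9

The intervention breaks the incoming arrows to N: N = -3D + 3L no longer applies, and N = 8.
H = L*M  [with L=1, M=1]  = 1
F = H^2 + N  [with H=1, N=8]  = 9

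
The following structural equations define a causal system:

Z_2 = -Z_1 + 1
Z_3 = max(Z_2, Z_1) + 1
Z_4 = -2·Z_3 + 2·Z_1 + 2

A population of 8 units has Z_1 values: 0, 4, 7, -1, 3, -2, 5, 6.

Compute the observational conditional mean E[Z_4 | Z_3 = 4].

E[Z_4|Z_3=4] averages over only the 2 units with Z_3=4 (Z_1 = 3, -2): Z_4 = 0, -10, mean -5.

-5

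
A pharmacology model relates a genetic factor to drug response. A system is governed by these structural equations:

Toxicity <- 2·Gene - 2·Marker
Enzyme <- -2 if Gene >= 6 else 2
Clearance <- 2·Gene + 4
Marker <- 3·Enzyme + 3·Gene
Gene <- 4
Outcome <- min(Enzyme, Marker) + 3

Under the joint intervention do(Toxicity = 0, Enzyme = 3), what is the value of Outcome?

6

The joint intervention fixes Toxicity = 0, Enzyme = 3, removing each variable's own equation.
Marker = 3·Enzyme + 3·Gene  [with Enzyme=3, Gene=4]  = 21
Outcome = min(Enzyme, Marker) + 3  [with Enzyme=3, Marker=21]  = 6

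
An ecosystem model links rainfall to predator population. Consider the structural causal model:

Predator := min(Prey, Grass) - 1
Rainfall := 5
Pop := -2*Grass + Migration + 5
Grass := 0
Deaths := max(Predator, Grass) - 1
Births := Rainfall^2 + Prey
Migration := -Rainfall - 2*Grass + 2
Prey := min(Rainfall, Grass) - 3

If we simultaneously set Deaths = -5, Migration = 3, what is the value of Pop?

8

The joint intervention fixes Deaths = -5, Migration = 3, removing each variable's own equation.
Pop = -2*Grass + Migration + 5  [with Grass=0, Migration=3]  = 8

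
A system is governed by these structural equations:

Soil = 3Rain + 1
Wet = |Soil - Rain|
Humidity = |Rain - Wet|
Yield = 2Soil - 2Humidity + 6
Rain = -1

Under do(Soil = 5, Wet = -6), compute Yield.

6

Under do(Soil = 5, Wet = -6), each intervened variable's structural equation is replaced by its fixed value.
Humidity = |Rain - Wet|  [with Rain=-1, Wet=-6]  = 5
Yield = 2Soil - 2Humidity + 6  [with Soil=5, Humidity=5]  = 6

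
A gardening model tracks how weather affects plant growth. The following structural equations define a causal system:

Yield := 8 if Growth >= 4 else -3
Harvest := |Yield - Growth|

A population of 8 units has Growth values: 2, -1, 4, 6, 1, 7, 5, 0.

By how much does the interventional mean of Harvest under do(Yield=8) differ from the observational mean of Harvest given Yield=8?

Under do(Yield=8), Yield's equation is replaced by Yield=8 for every unit. Per-unit Harvest: 6, 9, 4, 2, 7, 1, 3, 8. Mean = 5.
Conditioning on Yield=8 selects the 4 unit(s) with Growth ∈ {4, 6, 7, 5}. Their Harvest values: 4, 2, 1, 3. Mean = 2.5.
Difference = 5 − 2.5 = 2.5.

2.5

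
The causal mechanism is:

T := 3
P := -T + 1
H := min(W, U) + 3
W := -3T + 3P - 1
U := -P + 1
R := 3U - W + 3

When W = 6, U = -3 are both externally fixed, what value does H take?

Setting W = 6, U = -3 by intervention discards those variables' equations.
H = min(W, U) + 3  [with W=6, U=-3]  = 0

0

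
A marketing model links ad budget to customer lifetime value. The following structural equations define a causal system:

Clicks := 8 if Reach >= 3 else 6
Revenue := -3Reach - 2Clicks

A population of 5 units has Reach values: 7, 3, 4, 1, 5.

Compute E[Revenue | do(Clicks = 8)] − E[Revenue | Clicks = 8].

The intervention sets Clicks=8 in all 5 units regardless of Reach. Recomputing Revenue per unit gives -37, -25, -28, -19, -31; average -28.
E[Revenue|Clicks=8] averages over only the 4 units with Clicks=8 (Reach = 7, 3, 4, 5): Revenue = -37, -25, -28, -31, mean -30.25.
Difference = -28 − (-30.25) = 2.25.

2.25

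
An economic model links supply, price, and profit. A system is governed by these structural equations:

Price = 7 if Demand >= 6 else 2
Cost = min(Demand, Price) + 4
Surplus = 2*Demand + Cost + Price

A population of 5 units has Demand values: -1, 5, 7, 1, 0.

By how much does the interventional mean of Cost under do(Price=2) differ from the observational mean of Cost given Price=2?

The intervention sets Price=2 in all 5 units regardless of Demand. Recomputing Cost per unit gives 3, 6, 6, 5, 4; average 4.8.
Observing Price=2 restricts to units where Price's equation naturally yields 2: Demand ∈ {-1, 5, 1, 0}. In that subpopulation Cost = 3, 6, 5, 4, mean 4.5.
Difference = 4.8 − 4.5 = 0.3.

0.3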